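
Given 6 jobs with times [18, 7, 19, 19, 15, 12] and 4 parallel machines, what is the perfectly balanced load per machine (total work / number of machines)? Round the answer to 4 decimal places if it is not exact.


Total processing time = 18 + 7 + 19 + 19 + 15 + 12 = 90
Number of machines = 4
Ideal balanced load = 90 / 4 = 22.5

22.5


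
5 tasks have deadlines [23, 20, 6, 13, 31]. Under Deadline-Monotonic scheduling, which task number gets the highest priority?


Sort tasks by relative deadline (ascending):
  Task 3: deadline = 6
  Task 4: deadline = 13
  Task 2: deadline = 20
  Task 1: deadline = 23
  Task 5: deadline = 31
Priority order (highest first): [3, 4, 2, 1, 5]
Highest priority task = 3

3


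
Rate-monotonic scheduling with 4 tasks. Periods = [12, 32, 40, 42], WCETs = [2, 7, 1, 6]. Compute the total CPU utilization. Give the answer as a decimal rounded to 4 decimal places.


Compute individual utilizations (exact fractions):
  Task 1: C/T = 2/12 = 1/6 (approx. 0.1667)
  Task 2: C/T = 7/32 (approx. 0.2188)
  Task 3: C/T = 1/40 (approx. 0.025)
  Task 4: C/T = 6/42 = 1/7 (approx. 0.1429)
Total utilization U = 1/6 + 7/32 + 1/40 + 1/7 = 1859/3360
Rounded to 4 decimal places: U = 0.5533
RM (Liu & Layland) bound for 4 tasks = 0.756828; compare with U = 1859/3360 (approx. 0.553274)
U <= bound, so schedulable by RM sufficient condition.

0.5533


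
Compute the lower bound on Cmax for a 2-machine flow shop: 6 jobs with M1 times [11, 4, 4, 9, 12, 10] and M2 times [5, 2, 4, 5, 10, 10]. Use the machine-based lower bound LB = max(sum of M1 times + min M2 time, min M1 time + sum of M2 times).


LB1 = sum(M1 times) + min(M2 times) = 50 + 2 = 52
LB2 = min(M1 times) + sum(M2 times) = 4 + 36 = 40
Lower bound = max(LB1, LB2) = max(52, 40) = 52

52


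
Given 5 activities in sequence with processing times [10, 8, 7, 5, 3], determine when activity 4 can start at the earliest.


Activity 4 starts after activities 1 through 3 complete.
Predecessor durations: [10, 8, 7]
ES = 10 + 8 + 7 = 25

25


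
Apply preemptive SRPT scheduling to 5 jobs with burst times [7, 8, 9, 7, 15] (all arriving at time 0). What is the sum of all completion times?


Since all jobs arrive at t=0, SRPT equals SPT ordering.
SPT order: [7, 7, 8, 9, 15]
Completion times:
  Job 1: p=7, C=7
  Job 2: p=7, C=14
  Job 3: p=8, C=22
  Job 4: p=9, C=31
  Job 5: p=15, C=46
Total completion time = 7 + 14 + 22 + 31 + 46 = 120

120


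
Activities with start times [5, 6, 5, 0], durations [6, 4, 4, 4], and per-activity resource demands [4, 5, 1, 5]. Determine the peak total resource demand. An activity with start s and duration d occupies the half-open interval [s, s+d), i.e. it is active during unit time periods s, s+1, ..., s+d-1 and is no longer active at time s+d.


Each activity i is active on [start_i, start_i + duration_i).
Compute total resource usage per time slot:
  t=0: active resources = [5], total = 5
  t=1: active resources = [5], total = 5
  t=2: active resources = [5], total = 5
  t=3: active resources = [5], total = 5
  t=4: active resources = [], total = 0
  t=5: active resources = [4, 1], total = 5
  t=6: active resources = [4, 5, 1], total = 10
  t=7: active resources = [4, 5, 1], total = 10
  t=8: active resources = [4, 5, 1], total = 10
  t=9: active resources = [4, 5], total = 9
  t=10: active resources = [4], total = 4
Peak resource demand = 10

10


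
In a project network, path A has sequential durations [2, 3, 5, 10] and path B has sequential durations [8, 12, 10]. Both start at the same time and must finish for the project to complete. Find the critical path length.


Path A total = 2 + 3 + 5 + 10 = 20
Path B total = 8 + 12 + 10 = 30
Critical path = longest path = max(20, 30) = 30

30


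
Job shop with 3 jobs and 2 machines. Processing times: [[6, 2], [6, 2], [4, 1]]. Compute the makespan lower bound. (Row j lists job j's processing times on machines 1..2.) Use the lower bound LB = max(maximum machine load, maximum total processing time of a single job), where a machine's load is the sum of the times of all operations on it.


Machine loads:
  Machine 1: 6 + 6 + 4 = 16
  Machine 2: 2 + 2 + 1 = 5
Max machine load = 16
Job totals:
  Job 1: 8
  Job 2: 8
  Job 3: 5
Max job total = 8
Lower bound = max(16, 8) = 16

16


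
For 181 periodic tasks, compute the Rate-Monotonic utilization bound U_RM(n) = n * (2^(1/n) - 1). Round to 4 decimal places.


Compute 2^(1/181) = 1.0038368845
Subtract 1: 1.0038368845 - 1 = 0.0038368845
Multiply by n: 181 * 0.0038368845 = 0.6944760945
Round to 4 dp: 0.6945

0.6945


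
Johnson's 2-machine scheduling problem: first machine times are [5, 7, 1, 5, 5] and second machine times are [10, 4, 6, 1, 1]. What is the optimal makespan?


Apply Johnson's rule:
  Group 1 (a <= b): [(3, 1, 6), (1, 5, 10)]
  Group 2 (a > b): [(2, 7, 4), (4, 5, 1), (5, 5, 1)]
Optimal job order: [3, 1, 2, 4, 5]
Schedule:
  Job 3: M1 done at 1, M2 done at 7
  Job 1: M1 done at 6, M2 done at 17
  Job 2: M1 done at 13, M2 done at 21
  Job 4: M1 done at 18, M2 done at 22
  Job 5: M1 done at 23, M2 done at 24
Makespan = 24

24


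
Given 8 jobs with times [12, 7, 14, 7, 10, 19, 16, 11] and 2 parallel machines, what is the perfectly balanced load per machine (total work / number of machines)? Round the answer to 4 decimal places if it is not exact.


Total processing time = 12 + 7 + 14 + 7 + 10 + 19 + 16 + 11 = 96
Number of machines = 2
Ideal balanced load = 96 / 2 = 48.0

48.0


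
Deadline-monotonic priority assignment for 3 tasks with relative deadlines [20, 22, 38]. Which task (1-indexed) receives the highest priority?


Sort tasks by relative deadline (ascending):
  Task 1: deadline = 20
  Task 2: deadline = 22
  Task 3: deadline = 38
Priority order (highest first): [1, 2, 3]
Highest priority task = 1

1


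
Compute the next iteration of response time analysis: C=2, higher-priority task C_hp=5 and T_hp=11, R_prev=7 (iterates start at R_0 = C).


R_next = C + ceil(R_prev / T_hp) * C_hp
ceil(7 / 11) = ceil(0.6364) = 1
Interference = 1 * 5 = 5
R_next = 2 + 5 = 7
R_next = R_prev, so the iteration has converged (response time = 7).

7


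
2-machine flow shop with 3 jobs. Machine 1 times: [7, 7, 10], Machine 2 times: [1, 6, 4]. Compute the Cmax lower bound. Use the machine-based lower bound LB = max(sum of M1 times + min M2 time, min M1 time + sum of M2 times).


LB1 = sum(M1 times) + min(M2 times) = 24 + 1 = 25
LB2 = min(M1 times) + sum(M2 times) = 7 + 11 = 18
Lower bound = max(LB1, LB2) = max(25, 18) = 25

25


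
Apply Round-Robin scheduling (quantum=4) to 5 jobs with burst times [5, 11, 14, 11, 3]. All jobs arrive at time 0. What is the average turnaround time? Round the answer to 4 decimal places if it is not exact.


Time quantum = 4
Execution trace:
  J1 runs 4 units, time = 4
  J2 runs 4 units, time = 8
  J3 runs 4 units, time = 12
  J4 runs 4 units, time = 16
  J5 runs 3 units, time = 19
  J1 runs 1 units, time = 20
  J2 runs 4 units, time = 24
  J3 runs 4 units, time = 28
  J4 runs 4 units, time = 32
  J2 runs 3 units, time = 35
  J3 runs 4 units, time = 39
  J4 runs 3 units, time = 42
  J3 runs 2 units, time = 44
Finish times: [20, 35, 44, 42, 19]
Average turnaround = 160/5 = 32.0

32.0


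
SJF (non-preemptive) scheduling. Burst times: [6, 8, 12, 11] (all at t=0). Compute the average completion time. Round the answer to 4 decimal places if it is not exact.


SJF order (ascending): [6, 8, 11, 12]
Completion times:
  Job 1: burst=6, C=6
  Job 2: burst=8, C=14
  Job 3: burst=11, C=25
  Job 4: burst=12, C=37
Average completion = 82/4 = 20.5

20.5


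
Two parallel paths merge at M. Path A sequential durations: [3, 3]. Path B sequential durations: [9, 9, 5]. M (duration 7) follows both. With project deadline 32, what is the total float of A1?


Forward pass: ES(A1) = sum of predecessors on chain A = 0
EF = ES + duration = 0 + 3 = 3
Backward pass: LF(M) = deadline = 32; LS(M) = 32 - 7 = 25
LF(A1) = LS(M) - sum(successors on chain A) = 25 - 3 = 22
LS = LF - duration = 22 - 3 = 19
Total float = LS - ES = 19 - 0 = 19

19


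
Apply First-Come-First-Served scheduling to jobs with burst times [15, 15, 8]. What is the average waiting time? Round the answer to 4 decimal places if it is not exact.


FCFS order (as given): [15, 15, 8]
Waiting times:
  Job 1: wait = 0
  Job 2: wait = 15
  Job 3: wait = 30
Sum of waiting times = 45
Average waiting time = 45/3 = 15.0

15.0


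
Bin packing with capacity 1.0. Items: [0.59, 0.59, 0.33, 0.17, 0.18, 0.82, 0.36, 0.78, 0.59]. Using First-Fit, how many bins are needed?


Place items sequentially using First-Fit:
  Item 0.59 -> new Bin 1
  Item 0.59 -> new Bin 2
  Item 0.33 -> Bin 1 (now 0.92)
  Item 0.17 -> Bin 2 (now 0.76)
  Item 0.18 -> Bin 2 (now 0.94)
  Item 0.82 -> new Bin 3
  Item 0.36 -> new Bin 4
  Item 0.78 -> new Bin 5
  Item 0.59 -> Bin 4 (now 0.95)
Total bins used = 5

5


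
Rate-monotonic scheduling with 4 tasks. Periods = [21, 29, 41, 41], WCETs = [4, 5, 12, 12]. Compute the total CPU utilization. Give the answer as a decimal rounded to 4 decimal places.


Compute individual utilizations (exact fractions):
  Task 1: C/T = 4/21 (approx. 0.1905)
  Task 2: C/T = 5/29 (approx. 0.1724)
  Task 3: C/T = 12/41 (approx. 0.2927)
  Task 4: C/T = 12/41 (approx. 0.2927)
Total utilization U = 4/21 + 5/29 + 12/41 + 12/41 = 23677/24969
Rounded to 4 decimal places: U = 0.9483
RM (Liu & Layland) bound for 4 tasks = 0.756828; compare with U = 23677/24969 (approx. 0.948256)
bound < U <= 1, so the RM sufficient condition is not met (inconclusive; an exact test such as response-time analysis is needed).

0.9483


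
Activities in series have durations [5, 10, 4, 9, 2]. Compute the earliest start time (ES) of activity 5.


Activity 5 starts after activities 1 through 4 complete.
Predecessor durations: [5, 10, 4, 9]
ES = 5 + 10 + 4 + 9 = 28

28


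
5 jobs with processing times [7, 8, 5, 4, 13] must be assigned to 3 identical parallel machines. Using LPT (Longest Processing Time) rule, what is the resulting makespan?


Sort jobs in decreasing order (LPT): [13, 8, 7, 5, 4]
Assign each job to the least loaded machine:
  Machine 1: jobs [13], load = 13
  Machine 2: jobs [8, 4], load = 12
  Machine 3: jobs [7, 5], load = 12
Makespan = max load = 13

13


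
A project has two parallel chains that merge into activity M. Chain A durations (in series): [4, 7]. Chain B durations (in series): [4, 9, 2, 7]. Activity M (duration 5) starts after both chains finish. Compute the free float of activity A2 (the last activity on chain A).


ES(A2) = sum of predecessors on chain A = 4
EF(A2) = ES + duration = 4 + 7 = 11
Successor of A2 is M. ES(M) = max(sum(A), sum(B)) = max(11, 22) = 22
Free float = ES(successor) - EF(current) = 22 - 11 = 11

11


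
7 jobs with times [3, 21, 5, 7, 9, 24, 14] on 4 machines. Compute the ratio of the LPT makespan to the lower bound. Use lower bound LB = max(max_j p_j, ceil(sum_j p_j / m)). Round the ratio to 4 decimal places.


LPT order: [24, 21, 14, 9, 7, 5, 3]
Machine loads after assignment: [24, 21, 19, 19]
LPT makespan = 24
Lower bound = max(max_job, ceil(total/4)) = max(24, 21) = 24
Ratio = 24 / 24 = 1.0

1.0


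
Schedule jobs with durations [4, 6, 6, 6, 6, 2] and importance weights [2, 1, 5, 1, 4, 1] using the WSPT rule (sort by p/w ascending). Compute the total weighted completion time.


Compute p/w ratios and sort ascending (WSPT): [(6, 5), (6, 4), (4, 2), (2, 1), (6, 1), (6, 1)]
Compute weighted completion times:
  Job (p=6,w=5): C=6, w*C=5*6=30
  Job (p=6,w=4): C=12, w*C=4*12=48
  Job (p=4,w=2): C=16, w*C=2*16=32
  Job (p=2,w=1): C=18, w*C=1*18=18
  Job (p=6,w=1): C=24, w*C=1*24=24
  Job (p=6,w=1): C=30, w*C=1*30=30
Total weighted completion time = 182

182


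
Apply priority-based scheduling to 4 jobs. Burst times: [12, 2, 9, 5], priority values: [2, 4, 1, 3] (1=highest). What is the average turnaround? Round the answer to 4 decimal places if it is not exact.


Sort by priority (ascending = highest first):
Order: [(1, 9), (2, 12), (3, 5), (4, 2)]
Completion times:
  Priority 1, burst=9, C=9
  Priority 2, burst=12, C=21
  Priority 3, burst=5, C=26
  Priority 4, burst=2, C=28
Average turnaround = 84/4 = 21.0

21.0


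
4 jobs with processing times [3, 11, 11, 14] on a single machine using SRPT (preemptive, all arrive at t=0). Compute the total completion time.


Since all jobs arrive at t=0, SRPT equals SPT ordering.
SPT order: [3, 11, 11, 14]
Completion times:
  Job 1: p=3, C=3
  Job 2: p=11, C=14
  Job 3: p=11, C=25
  Job 4: p=14, C=39
Total completion time = 3 + 14 + 25 + 39 = 81

81


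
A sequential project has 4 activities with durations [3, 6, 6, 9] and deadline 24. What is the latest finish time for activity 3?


LF(activity 3) = deadline - sum of successor durations
Successors: activities 4 through 4 with durations [9]
Sum of successor durations = 9
LF = 24 - 9 = 15

15


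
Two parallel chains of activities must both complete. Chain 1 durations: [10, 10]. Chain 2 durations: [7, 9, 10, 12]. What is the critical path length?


Path A total = 10 + 10 = 20
Path B total = 7 + 9 + 10 + 12 = 38
Critical path = longest path = max(20, 38) = 38

38


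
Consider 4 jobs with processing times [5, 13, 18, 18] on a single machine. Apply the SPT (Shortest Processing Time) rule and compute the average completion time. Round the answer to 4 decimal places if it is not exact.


Sort jobs by processing time (SPT order): [5, 13, 18, 18]
Compute completion times sequentially:
  Job 1: processing = 5, completes at 5
  Job 2: processing = 13, completes at 18
  Job 3: processing = 18, completes at 36
  Job 4: processing = 18, completes at 54
Sum of completion times = 113
Average completion time = 113/4 = 28.25

28.25


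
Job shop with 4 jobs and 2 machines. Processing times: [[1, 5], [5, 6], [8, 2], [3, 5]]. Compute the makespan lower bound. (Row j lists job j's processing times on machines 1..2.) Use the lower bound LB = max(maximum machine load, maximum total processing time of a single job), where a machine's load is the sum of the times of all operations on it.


Machine loads:
  Machine 1: 1 + 5 + 8 + 3 = 17
  Machine 2: 5 + 6 + 2 + 5 = 18
Max machine load = 18
Job totals:
  Job 1: 6
  Job 2: 11
  Job 3: 10
  Job 4: 8
Max job total = 11
Lower bound = max(18, 11) = 18

18


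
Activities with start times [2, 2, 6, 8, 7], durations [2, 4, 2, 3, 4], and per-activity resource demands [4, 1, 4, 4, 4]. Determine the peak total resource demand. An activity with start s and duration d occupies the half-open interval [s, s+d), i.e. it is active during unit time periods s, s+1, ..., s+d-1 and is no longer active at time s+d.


Each activity i is active on [start_i, start_i + duration_i).
Compute total resource usage per time slot:
  t=0: active resources = [], total = 0
  t=1: active resources = [], total = 0
  t=2: active resources = [4, 1], total = 5
  t=3: active resources = [4, 1], total = 5
  t=4: active resources = [1], total = 1
  t=5: active resources = [1], total = 1
  t=6: active resources = [4], total = 4
  t=7: active resources = [4, 4], total = 8
  t=8: active resources = [4, 4], total = 8
  t=9: active resources = [4, 4], total = 8
  t=10: active resources = [4, 4], total = 8
Peak resource demand = 8

8


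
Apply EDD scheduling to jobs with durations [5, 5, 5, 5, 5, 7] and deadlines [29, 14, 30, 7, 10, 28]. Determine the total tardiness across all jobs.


Sort by due date (EDD order): [(5, 7), (5, 10), (5, 14), (7, 28), (5, 29), (5, 30)]
Compute completion times and tardiness:
  Job 1: p=5, d=7, C=5, tardiness=max(0,5-7)=0
  Job 2: p=5, d=10, C=10, tardiness=max(0,10-10)=0
  Job 3: p=5, d=14, C=15, tardiness=max(0,15-14)=1
  Job 4: p=7, d=28, C=22, tardiness=max(0,22-28)=0
  Job 5: p=5, d=29, C=27, tardiness=max(0,27-29)=0
  Job 6: p=5, d=30, C=32, tardiness=max(0,32-30)=2
Total tardiness = 3

3


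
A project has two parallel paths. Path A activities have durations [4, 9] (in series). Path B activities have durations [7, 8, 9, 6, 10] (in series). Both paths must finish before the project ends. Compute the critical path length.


Path A total = 4 + 9 = 13
Path B total = 7 + 8 + 9 + 6 + 10 = 40
Critical path = longest path = max(13, 40) = 40

40


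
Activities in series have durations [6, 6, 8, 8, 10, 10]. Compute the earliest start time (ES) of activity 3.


Activity 3 starts after activities 1 through 2 complete.
Predecessor durations: [6, 6]
ES = 6 + 6 = 12

12


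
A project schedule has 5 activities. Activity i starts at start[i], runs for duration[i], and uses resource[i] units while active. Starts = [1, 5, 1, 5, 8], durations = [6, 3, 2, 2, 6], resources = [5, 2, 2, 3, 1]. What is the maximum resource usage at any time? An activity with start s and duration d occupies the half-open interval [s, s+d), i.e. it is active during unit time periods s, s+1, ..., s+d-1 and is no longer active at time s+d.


Each activity i is active on [start_i, start_i + duration_i).
Compute total resource usage per time slot:
  t=0: active resources = [], total = 0
  t=1: active resources = [5, 2], total = 7
  t=2: active resources = [5, 2], total = 7
  t=3: active resources = [5], total = 5
  t=4: active resources = [5], total = 5
  t=5: active resources = [5, 2, 3], total = 10
  t=6: active resources = [5, 2, 3], total = 10
  t=7: active resources = [2], total = 2
  t=8: active resources = [1], total = 1
  t=9: active resources = [1], total = 1
  t=10: active resources = [1], total = 1
  t=11: active resources = [1], total = 1
  t=12: active resources = [1], total = 1
  t=13: active resources = [1], total = 1
Peak resource demand = 10

10


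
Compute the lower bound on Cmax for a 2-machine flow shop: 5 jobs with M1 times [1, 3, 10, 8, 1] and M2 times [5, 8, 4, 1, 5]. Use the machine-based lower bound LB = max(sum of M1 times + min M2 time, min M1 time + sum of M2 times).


LB1 = sum(M1 times) + min(M2 times) = 23 + 1 = 24
LB2 = min(M1 times) + sum(M2 times) = 1 + 23 = 24
Lower bound = max(LB1, LB2) = max(24, 24) = 24

24


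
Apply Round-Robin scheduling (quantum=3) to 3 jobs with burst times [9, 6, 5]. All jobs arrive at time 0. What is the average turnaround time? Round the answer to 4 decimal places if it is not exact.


Time quantum = 3
Execution trace:
  J1 runs 3 units, time = 3
  J2 runs 3 units, time = 6
  J3 runs 3 units, time = 9
  J1 runs 3 units, time = 12
  J2 runs 3 units, time = 15
  J3 runs 2 units, time = 17
  J1 runs 3 units, time = 20
Finish times: [20, 15, 17]
Average turnaround = 52/3 = 17.3333

17.3333


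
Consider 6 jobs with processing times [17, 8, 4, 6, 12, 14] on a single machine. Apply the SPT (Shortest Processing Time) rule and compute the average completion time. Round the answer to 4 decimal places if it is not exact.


Sort jobs by processing time (SPT order): [4, 6, 8, 12, 14, 17]
Compute completion times sequentially:
  Job 1: processing = 4, completes at 4
  Job 2: processing = 6, completes at 10
  Job 3: processing = 8, completes at 18
  Job 4: processing = 12, completes at 30
  Job 5: processing = 14, completes at 44
  Job 6: processing = 17, completes at 61
Sum of completion times = 167
Average completion time = 167/6 = 27.8333

27.8333


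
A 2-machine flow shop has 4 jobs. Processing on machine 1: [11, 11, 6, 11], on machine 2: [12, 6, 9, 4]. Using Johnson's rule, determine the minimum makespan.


Apply Johnson's rule:
  Group 1 (a <= b): [(3, 6, 9), (1, 11, 12)]
  Group 2 (a > b): [(2, 11, 6), (4, 11, 4)]
Optimal job order: [3, 1, 2, 4]
Schedule:
  Job 3: M1 done at 6, M2 done at 15
  Job 1: M1 done at 17, M2 done at 29
  Job 2: M1 done at 28, M2 done at 35
  Job 4: M1 done at 39, M2 done at 43
Makespan = 43

43


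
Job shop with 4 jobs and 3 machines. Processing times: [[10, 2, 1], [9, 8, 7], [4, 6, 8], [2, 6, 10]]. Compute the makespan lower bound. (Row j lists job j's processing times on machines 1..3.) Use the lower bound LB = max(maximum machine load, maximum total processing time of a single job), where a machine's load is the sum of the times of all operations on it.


Machine loads:
  Machine 1: 10 + 9 + 4 + 2 = 25
  Machine 2: 2 + 8 + 6 + 6 = 22
  Machine 3: 1 + 7 + 8 + 10 = 26
Max machine load = 26
Job totals:
  Job 1: 13
  Job 2: 24
  Job 3: 18
  Job 4: 18
Max job total = 24
Lower bound = max(26, 24) = 26

26


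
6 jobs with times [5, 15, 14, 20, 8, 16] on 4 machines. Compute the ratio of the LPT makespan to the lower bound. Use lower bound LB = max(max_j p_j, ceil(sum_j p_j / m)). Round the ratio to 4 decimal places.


LPT order: [20, 16, 15, 14, 8, 5]
Machine loads after assignment: [20, 16, 20, 22]
LPT makespan = 22
Lower bound = max(max_job, ceil(total/4)) = max(20, 20) = 20
Ratio = 22 / 20 = 1.1

1.1


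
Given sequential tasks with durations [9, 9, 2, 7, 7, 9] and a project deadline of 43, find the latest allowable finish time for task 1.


LF(activity 1) = deadline - sum of successor durations
Successors: activities 2 through 6 with durations [9, 2, 7, 7, 9]
Sum of successor durations = 34
LF = 43 - 34 = 9

9


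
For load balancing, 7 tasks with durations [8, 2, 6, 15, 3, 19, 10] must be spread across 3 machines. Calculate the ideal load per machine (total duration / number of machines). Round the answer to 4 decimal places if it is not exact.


Total processing time = 8 + 2 + 6 + 15 + 3 + 19 + 10 = 63
Number of machines = 3
Ideal balanced load = 63 / 3 = 21.0

21.0


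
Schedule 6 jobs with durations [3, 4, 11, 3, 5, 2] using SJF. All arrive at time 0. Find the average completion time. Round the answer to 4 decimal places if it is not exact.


SJF order (ascending): [2, 3, 3, 4, 5, 11]
Completion times:
  Job 1: burst=2, C=2
  Job 2: burst=3, C=5
  Job 3: burst=3, C=8
  Job 4: burst=4, C=12
  Job 5: burst=5, C=17
  Job 6: burst=11, C=28
Average completion = 72/6 = 12.0

12.0


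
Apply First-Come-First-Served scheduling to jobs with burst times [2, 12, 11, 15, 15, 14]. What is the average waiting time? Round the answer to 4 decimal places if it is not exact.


FCFS order (as given): [2, 12, 11, 15, 15, 14]
Waiting times:
  Job 1: wait = 0
  Job 2: wait = 2
  Job 3: wait = 14
  Job 4: wait = 25
  Job 5: wait = 40
  Job 6: wait = 55
Sum of waiting times = 136
Average waiting time = 136/6 = 22.6667

22.6667


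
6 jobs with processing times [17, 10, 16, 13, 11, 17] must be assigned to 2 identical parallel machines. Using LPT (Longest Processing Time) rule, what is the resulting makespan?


Sort jobs in decreasing order (LPT): [17, 17, 16, 13, 11, 10]
Assign each job to the least loaded machine:
  Machine 1: jobs [17, 16, 10], load = 43
  Machine 2: jobs [17, 13, 11], load = 41
Makespan = max load = 43

43


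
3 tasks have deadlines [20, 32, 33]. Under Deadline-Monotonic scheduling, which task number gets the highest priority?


Sort tasks by relative deadline (ascending):
  Task 1: deadline = 20
  Task 2: deadline = 32
  Task 3: deadline = 33
Priority order (highest first): [1, 2, 3]
Highest priority task = 1

1


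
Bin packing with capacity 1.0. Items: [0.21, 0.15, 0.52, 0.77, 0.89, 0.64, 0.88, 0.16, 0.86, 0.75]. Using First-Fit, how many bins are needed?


Place items sequentially using First-Fit:
  Item 0.21 -> new Bin 1
  Item 0.15 -> Bin 1 (now 0.36)
  Item 0.52 -> Bin 1 (now 0.88)
  Item 0.77 -> new Bin 2
  Item 0.89 -> new Bin 3
  Item 0.64 -> new Bin 4
  Item 0.88 -> new Bin 5
  Item 0.16 -> Bin 2 (now 0.93)
  Item 0.86 -> new Bin 6
  Item 0.75 -> new Bin 7
Total bins used = 7

7


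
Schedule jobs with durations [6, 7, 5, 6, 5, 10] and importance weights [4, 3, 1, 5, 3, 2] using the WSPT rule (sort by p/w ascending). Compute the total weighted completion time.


Compute p/w ratios and sort ascending (WSPT): [(6, 5), (6, 4), (5, 3), (7, 3), (5, 1), (10, 2)]
Compute weighted completion times:
  Job (p=6,w=5): C=6, w*C=5*6=30
  Job (p=6,w=4): C=12, w*C=4*12=48
  Job (p=5,w=3): C=17, w*C=3*17=51
  Job (p=7,w=3): C=24, w*C=3*24=72
  Job (p=5,w=1): C=29, w*C=1*29=29
  Job (p=10,w=2): C=39, w*C=2*39=78
Total weighted completion time = 308

308


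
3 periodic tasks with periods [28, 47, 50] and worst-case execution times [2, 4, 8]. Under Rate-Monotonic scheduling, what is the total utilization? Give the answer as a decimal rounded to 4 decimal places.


Compute individual utilizations (exact fractions):
  Task 1: C/T = 2/28 = 1/14 (approx. 0.0714)
  Task 2: C/T = 4/47 (approx. 0.0851)
  Task 3: C/T = 8/50 = 4/25 (approx. 0.16)
Total utilization U = 1/14 + 4/47 + 4/25 = 5207/16450
Rounded to 4 decimal places: U = 0.3165
RM (Liu & Layland) bound for 3 tasks = 0.779763; compare with U = 5207/16450 (approx. 0.316535)
U <= bound, so schedulable by RM sufficient condition.

0.3165


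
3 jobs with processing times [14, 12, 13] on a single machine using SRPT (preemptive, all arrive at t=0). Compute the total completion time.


Since all jobs arrive at t=0, SRPT equals SPT ordering.
SPT order: [12, 13, 14]
Completion times:
  Job 1: p=12, C=12
  Job 2: p=13, C=25
  Job 3: p=14, C=39
Total completion time = 12 + 25 + 39 = 76

76


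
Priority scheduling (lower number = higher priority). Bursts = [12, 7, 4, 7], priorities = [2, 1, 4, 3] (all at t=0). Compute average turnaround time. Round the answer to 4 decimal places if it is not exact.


Sort by priority (ascending = highest first):
Order: [(1, 7), (2, 12), (3, 7), (4, 4)]
Completion times:
  Priority 1, burst=7, C=7
  Priority 2, burst=12, C=19
  Priority 3, burst=7, C=26
  Priority 4, burst=4, C=30
Average turnaround = 82/4 = 20.5

20.5


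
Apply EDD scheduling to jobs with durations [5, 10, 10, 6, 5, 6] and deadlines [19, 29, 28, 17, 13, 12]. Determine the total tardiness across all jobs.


Sort by due date (EDD order): [(6, 12), (5, 13), (6, 17), (5, 19), (10, 28), (10, 29)]
Compute completion times and tardiness:
  Job 1: p=6, d=12, C=6, tardiness=max(0,6-12)=0
  Job 2: p=5, d=13, C=11, tardiness=max(0,11-13)=0
  Job 3: p=6, d=17, C=17, tardiness=max(0,17-17)=0
  Job 4: p=5, d=19, C=22, tardiness=max(0,22-19)=3
  Job 5: p=10, d=28, C=32, tardiness=max(0,32-28)=4
  Job 6: p=10, d=29, C=42, tardiness=max(0,42-29)=13
Total tardiness = 20

20


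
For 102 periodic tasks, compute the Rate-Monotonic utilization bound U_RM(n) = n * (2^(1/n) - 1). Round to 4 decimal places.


Compute 2^(1/102) = 1.0068187028
Subtract 1: 1.0068187028 - 1 = 0.0068187028
Multiply by n: 102 * 0.0068187028 = 0.6955076856
Round to 4 dp: 0.6955

0.6955


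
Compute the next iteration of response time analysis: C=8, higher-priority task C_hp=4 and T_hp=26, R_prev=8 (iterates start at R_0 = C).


R_next = C + ceil(R_prev / T_hp) * C_hp
ceil(8 / 26) = ceil(0.3077) = 1
Interference = 1 * 4 = 4
R_next = 8 + 4 = 12

12


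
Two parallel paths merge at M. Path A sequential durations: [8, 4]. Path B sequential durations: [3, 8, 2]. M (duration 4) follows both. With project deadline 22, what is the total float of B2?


Forward pass: ES(B2) = sum of predecessors on chain B = 3
EF = ES + duration = 3 + 8 = 11
Backward pass: LF(M) = deadline = 22; LS(M) = 22 - 4 = 18
LF(B2) = LS(M) - sum(successors on chain B) = 18 - 2 = 16
LS = LF - duration = 16 - 8 = 8
Total float = LS - ES = 8 - 3 = 5

5


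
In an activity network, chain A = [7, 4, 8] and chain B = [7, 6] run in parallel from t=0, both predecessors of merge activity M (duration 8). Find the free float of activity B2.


ES(B2) = sum of predecessors on chain B = 7
EF(B2) = ES + duration = 7 + 6 = 13
Successor of B2 is M. ES(M) = max(sum(A), sum(B)) = max(19, 13) = 19
Free float = ES(successor) - EF(current) = 19 - 13 = 6

6


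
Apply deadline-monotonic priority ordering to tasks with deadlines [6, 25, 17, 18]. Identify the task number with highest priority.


Sort tasks by relative deadline (ascending):
  Task 1: deadline = 6
  Task 3: deadline = 17
  Task 4: deadline = 18
  Task 2: deadline = 25
Priority order (highest first): [1, 3, 4, 2]
Highest priority task = 1

1


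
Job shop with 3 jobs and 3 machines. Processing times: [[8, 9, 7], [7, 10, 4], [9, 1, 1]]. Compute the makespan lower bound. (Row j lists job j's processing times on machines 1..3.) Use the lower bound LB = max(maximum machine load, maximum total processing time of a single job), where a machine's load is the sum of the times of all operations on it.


Machine loads:
  Machine 1: 8 + 7 + 9 = 24
  Machine 2: 9 + 10 + 1 = 20
  Machine 3: 7 + 4 + 1 = 12
Max machine load = 24
Job totals:
  Job 1: 24
  Job 2: 21
  Job 3: 11
Max job total = 24
Lower bound = max(24, 24) = 24

24


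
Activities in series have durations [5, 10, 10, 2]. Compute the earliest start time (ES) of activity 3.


Activity 3 starts after activities 1 through 2 complete.
Predecessor durations: [5, 10]
ES = 5 + 10 = 15

15


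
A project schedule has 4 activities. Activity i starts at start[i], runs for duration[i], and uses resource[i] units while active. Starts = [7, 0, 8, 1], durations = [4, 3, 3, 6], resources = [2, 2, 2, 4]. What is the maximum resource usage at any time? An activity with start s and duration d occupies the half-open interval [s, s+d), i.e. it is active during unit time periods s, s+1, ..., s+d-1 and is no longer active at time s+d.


Each activity i is active on [start_i, start_i + duration_i).
Compute total resource usage per time slot:
  t=0: active resources = [2], total = 2
  t=1: active resources = [2, 4], total = 6
  t=2: active resources = [2, 4], total = 6
  t=3: active resources = [4], total = 4
  t=4: active resources = [4], total = 4
  t=5: active resources = [4], total = 4
  t=6: active resources = [4], total = 4
  t=7: active resources = [2], total = 2
  t=8: active resources = [2, 2], total = 4
  t=9: active resources = [2, 2], total = 4
  t=10: active resources = [2, 2], total = 4
Peak resource demand = 6

6


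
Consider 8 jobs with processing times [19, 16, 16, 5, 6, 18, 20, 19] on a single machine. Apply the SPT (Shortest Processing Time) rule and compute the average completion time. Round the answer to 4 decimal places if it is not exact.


Sort jobs by processing time (SPT order): [5, 6, 16, 16, 18, 19, 19, 20]
Compute completion times sequentially:
  Job 1: processing = 5, completes at 5
  Job 2: processing = 6, completes at 11
  Job 3: processing = 16, completes at 27
  Job 4: processing = 16, completes at 43
  Job 5: processing = 18, completes at 61
  Job 6: processing = 19, completes at 80
  Job 7: processing = 19, completes at 99
  Job 8: processing = 20, completes at 119
Sum of completion times = 445
Average completion time = 445/8 = 55.625

55.625


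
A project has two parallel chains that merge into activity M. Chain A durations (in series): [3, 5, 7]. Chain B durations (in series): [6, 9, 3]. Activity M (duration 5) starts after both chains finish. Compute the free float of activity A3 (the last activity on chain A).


ES(A3) = sum of predecessors on chain A = 8
EF(A3) = ES + duration = 8 + 7 = 15
Successor of A3 is M. ES(M) = max(sum(A), sum(B)) = max(15, 18) = 18
Free float = ES(successor) - EF(current) = 18 - 15 = 3

3


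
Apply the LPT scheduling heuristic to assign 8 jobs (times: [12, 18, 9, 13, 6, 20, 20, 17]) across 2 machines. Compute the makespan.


Sort jobs in decreasing order (LPT): [20, 20, 18, 17, 13, 12, 9, 6]
Assign each job to the least loaded machine:
  Machine 1: jobs [20, 18, 12, 9], load = 59
  Machine 2: jobs [20, 17, 13, 6], load = 56
Makespan = max load = 59

59


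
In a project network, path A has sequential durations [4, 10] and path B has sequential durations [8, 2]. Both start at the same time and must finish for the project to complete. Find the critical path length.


Path A total = 4 + 10 = 14
Path B total = 8 + 2 = 10
Critical path = longest path = max(14, 10) = 14

14


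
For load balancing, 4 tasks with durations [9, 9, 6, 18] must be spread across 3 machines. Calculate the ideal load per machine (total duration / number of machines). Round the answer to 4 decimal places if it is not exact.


Total processing time = 9 + 9 + 6 + 18 = 42
Number of machines = 3
Ideal balanced load = 42 / 3 = 14.0

14.0


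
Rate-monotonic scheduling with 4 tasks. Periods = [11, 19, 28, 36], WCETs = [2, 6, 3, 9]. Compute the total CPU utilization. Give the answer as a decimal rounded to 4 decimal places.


Compute individual utilizations (exact fractions):
  Task 1: C/T = 2/11 (approx. 0.1818)
  Task 2: C/T = 6/19 (approx. 0.3158)
  Task 3: C/T = 3/28 (approx. 0.1071)
  Task 4: C/T = 9/36 = 1/4 (approx. 0.25)
Total utilization U = 2/11 + 6/19 + 3/28 + 1/4 = 2501/2926
Rounded to 4 decimal places: U = 0.8548
RM (Liu & Layland) bound for 4 tasks = 0.756828; compare with U = 2501/2926 (approx. 0.854751)
bound < U <= 1, so the RM sufficient condition is not met (inconclusive; an exact test such as response-time analysis is needed).

0.8548


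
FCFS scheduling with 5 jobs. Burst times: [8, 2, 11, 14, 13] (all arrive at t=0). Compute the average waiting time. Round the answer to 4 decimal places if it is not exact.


FCFS order (as given): [8, 2, 11, 14, 13]
Waiting times:
  Job 1: wait = 0
  Job 2: wait = 8
  Job 3: wait = 10
  Job 4: wait = 21
  Job 5: wait = 35
Sum of waiting times = 74
Average waiting time = 74/5 = 14.8

14.8


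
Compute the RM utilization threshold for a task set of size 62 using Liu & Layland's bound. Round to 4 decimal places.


Compute 2^(1/62) = 1.0112425207
Subtract 1: 1.0112425207 - 1 = 0.0112425207
Multiply by n: 62 * 0.0112425207 = 0.6970362834
Round to 4 dp: 0.6970

0.6970


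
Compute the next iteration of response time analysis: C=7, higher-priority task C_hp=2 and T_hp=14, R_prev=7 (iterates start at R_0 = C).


R_next = C + ceil(R_prev / T_hp) * C_hp
ceil(7 / 14) = ceil(0.5) = 1
Interference = 1 * 2 = 2
R_next = 7 + 2 = 9

9


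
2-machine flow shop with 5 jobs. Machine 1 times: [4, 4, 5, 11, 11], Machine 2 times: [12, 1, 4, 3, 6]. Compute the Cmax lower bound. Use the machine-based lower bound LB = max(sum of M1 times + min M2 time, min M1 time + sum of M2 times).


LB1 = sum(M1 times) + min(M2 times) = 35 + 1 = 36
LB2 = min(M1 times) + sum(M2 times) = 4 + 26 = 30
Lower bound = max(LB1, LB2) = max(36, 30) = 36

36


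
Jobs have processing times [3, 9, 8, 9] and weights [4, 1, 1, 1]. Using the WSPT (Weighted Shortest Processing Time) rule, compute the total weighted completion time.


Compute p/w ratios and sort ascending (WSPT): [(3, 4), (8, 1), (9, 1), (9, 1)]
Compute weighted completion times:
  Job (p=3,w=4): C=3, w*C=4*3=12
  Job (p=8,w=1): C=11, w*C=1*11=11
  Job (p=9,w=1): C=20, w*C=1*20=20
  Job (p=9,w=1): C=29, w*C=1*29=29
Total weighted completion time = 72

72


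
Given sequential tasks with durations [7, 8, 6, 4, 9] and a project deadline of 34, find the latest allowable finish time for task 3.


LF(activity 3) = deadline - sum of successor durations
Successors: activities 4 through 5 with durations [4, 9]
Sum of successor durations = 13
LF = 34 - 13 = 21

21


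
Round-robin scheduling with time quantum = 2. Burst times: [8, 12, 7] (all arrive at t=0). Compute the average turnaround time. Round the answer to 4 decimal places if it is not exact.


Time quantum = 2
Execution trace:
  J1 runs 2 units, time = 2
  J2 runs 2 units, time = 4
  J3 runs 2 units, time = 6
  J1 runs 2 units, time = 8
  J2 runs 2 units, time = 10
  J3 runs 2 units, time = 12
  J1 runs 2 units, time = 14
  J2 runs 2 units, time = 16
  J3 runs 2 units, time = 18
  J1 runs 2 units, time = 20
  J2 runs 2 units, time = 22
  J3 runs 1 units, time = 23
  J2 runs 2 units, time = 25
  J2 runs 2 units, time = 27
Finish times: [20, 27, 23]
Average turnaround = 70/3 = 23.3333

23.3333


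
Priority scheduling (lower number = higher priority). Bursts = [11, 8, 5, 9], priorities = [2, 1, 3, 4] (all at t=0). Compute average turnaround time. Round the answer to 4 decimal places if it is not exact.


Sort by priority (ascending = highest first):
Order: [(1, 8), (2, 11), (3, 5), (4, 9)]
Completion times:
  Priority 1, burst=8, C=8
  Priority 2, burst=11, C=19
  Priority 3, burst=5, C=24
  Priority 4, burst=9, C=33
Average turnaround = 84/4 = 21.0

21.0


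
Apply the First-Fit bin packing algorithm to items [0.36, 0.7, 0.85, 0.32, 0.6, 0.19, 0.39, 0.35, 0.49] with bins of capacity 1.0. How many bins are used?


Place items sequentially using First-Fit:
  Item 0.36 -> new Bin 1
  Item 0.7 -> new Bin 2
  Item 0.85 -> new Bin 3
  Item 0.32 -> Bin 1 (now 0.68)
  Item 0.6 -> new Bin 4
  Item 0.19 -> Bin 1 (now 0.87)
  Item 0.39 -> Bin 4 (now 0.99)
  Item 0.35 -> new Bin 5
  Item 0.49 -> Bin 5 (now 0.84)
Total bins used = 5

5


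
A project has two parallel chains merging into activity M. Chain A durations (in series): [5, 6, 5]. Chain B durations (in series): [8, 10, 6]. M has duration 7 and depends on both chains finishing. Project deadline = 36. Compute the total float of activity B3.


Forward pass: ES(B3) = sum of predecessors on chain B = 18
EF = ES + duration = 18 + 6 = 24
Backward pass: LF(M) = deadline = 36; LS(M) = 36 - 7 = 29
LF(B3) = LS(M) - sum(successors on chain B) = 29 - 0 = 29
LS = LF - duration = 29 - 6 = 23
Total float = LS - ES = 23 - 18 = 5

5


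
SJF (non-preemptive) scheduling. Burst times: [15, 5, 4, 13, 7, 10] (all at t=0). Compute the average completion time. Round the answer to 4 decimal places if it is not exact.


SJF order (ascending): [4, 5, 7, 10, 13, 15]
Completion times:
  Job 1: burst=4, C=4
  Job 2: burst=5, C=9
  Job 3: burst=7, C=16
  Job 4: burst=10, C=26
  Job 5: burst=13, C=39
  Job 6: burst=15, C=54
Average completion = 148/6 = 24.6667

24.6667


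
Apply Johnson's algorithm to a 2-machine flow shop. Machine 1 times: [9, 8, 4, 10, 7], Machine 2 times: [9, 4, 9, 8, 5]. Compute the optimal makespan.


Apply Johnson's rule:
  Group 1 (a <= b): [(3, 4, 9), (1, 9, 9)]
  Group 2 (a > b): [(4, 10, 8), (5, 7, 5), (2, 8, 4)]
Optimal job order: [3, 1, 4, 5, 2]
Schedule:
  Job 3: M1 done at 4, M2 done at 13
  Job 1: M1 done at 13, M2 done at 22
  Job 4: M1 done at 23, M2 done at 31
  Job 5: M1 done at 30, M2 done at 36
  Job 2: M1 done at 38, M2 done at 42
Makespan = 42

42


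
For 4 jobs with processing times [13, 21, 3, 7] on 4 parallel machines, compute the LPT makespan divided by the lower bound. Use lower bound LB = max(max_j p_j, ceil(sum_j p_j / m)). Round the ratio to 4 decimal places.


LPT order: [21, 13, 7, 3]
Machine loads after assignment: [21, 13, 7, 3]
LPT makespan = 21
Lower bound = max(max_job, ceil(total/4)) = max(21, 11) = 21
Ratio = 21 / 21 = 1.0

1.0


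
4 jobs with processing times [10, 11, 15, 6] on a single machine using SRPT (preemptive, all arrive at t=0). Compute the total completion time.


Since all jobs arrive at t=0, SRPT equals SPT ordering.
SPT order: [6, 10, 11, 15]
Completion times:
  Job 1: p=6, C=6
  Job 2: p=10, C=16
  Job 3: p=11, C=27
  Job 4: p=15, C=42
Total completion time = 6 + 16 + 27 + 42 = 91

91


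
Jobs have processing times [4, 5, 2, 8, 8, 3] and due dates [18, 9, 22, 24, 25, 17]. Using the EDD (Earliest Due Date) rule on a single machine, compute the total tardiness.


Sort by due date (EDD order): [(5, 9), (3, 17), (4, 18), (2, 22), (8, 24), (8, 25)]
Compute completion times and tardiness:
  Job 1: p=5, d=9, C=5, tardiness=max(0,5-9)=0
  Job 2: p=3, d=17, C=8, tardiness=max(0,8-17)=0
  Job 3: p=4, d=18, C=12, tardiness=max(0,12-18)=0
  Job 4: p=2, d=22, C=14, tardiness=max(0,14-22)=0
  Job 5: p=8, d=24, C=22, tardiness=max(0,22-24)=0
  Job 6: p=8, d=25, C=30, tardiness=max(0,30-25)=5
Total tardiness = 5

5


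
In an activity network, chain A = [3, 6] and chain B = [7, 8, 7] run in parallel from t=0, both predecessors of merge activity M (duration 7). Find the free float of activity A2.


ES(A2) = sum of predecessors on chain A = 3
EF(A2) = ES + duration = 3 + 6 = 9
Successor of A2 is M. ES(M) = max(sum(A), sum(B)) = max(9, 22) = 22
Free float = ES(successor) - EF(current) = 22 - 9 = 13

13


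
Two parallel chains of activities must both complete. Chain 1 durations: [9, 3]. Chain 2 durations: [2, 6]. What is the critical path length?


Path A total = 9 + 3 = 12
Path B total = 2 + 6 = 8
Critical path = longest path = max(12, 8) = 12

12
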